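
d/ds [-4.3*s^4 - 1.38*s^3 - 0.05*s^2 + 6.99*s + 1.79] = -17.2*s^3 - 4.14*s^2 - 0.1*s + 6.99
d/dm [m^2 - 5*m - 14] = 2*m - 5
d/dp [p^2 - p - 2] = 2*p - 1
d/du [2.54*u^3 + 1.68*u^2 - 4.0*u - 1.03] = 7.62*u^2 + 3.36*u - 4.0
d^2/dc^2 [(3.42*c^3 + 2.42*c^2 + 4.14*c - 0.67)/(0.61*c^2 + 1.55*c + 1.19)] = (-7.105427357601e-15*c^4 + 9.97271200000002*c^3 + 25.81323*c^2 + 7.22610600000001*c - 10.66518)/(0.226981*c^6 + 1.730265*c^5 + 5.724972*c^4 + 10.474745*c^3 + 11.168388*c^2 + 6.584865*c + 1.685159)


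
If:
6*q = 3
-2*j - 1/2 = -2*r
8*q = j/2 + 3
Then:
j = 2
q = 1/2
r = 9/4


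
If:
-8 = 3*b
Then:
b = -8/3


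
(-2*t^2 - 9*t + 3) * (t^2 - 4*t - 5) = -2*t^4 - t^3 + 49*t^2 + 33*t - 15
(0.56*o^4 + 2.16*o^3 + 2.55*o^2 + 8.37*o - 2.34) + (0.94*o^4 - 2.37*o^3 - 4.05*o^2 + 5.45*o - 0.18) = 1.5*o^4 - 0.21*o^3 - 1.5*o^2 + 13.82*o - 2.52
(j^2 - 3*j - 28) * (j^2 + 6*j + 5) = j^4 + 3*j^3 - 41*j^2 - 183*j - 140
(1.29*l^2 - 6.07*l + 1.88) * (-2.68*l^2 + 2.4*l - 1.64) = -3.4572*l^4 + 19.3636*l^3 - 21.722*l^2 + 14.4668*l - 3.0832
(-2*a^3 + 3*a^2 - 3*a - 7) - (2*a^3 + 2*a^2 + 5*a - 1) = -4*a^3 + a^2 - 8*a - 6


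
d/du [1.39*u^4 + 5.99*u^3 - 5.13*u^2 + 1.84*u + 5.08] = 5.56*u^3 + 17.97*u^2 - 10.26*u + 1.84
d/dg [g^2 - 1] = 2*g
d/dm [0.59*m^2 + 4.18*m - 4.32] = 1.18*m + 4.18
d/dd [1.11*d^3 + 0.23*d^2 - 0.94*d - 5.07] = 3.33*d^2 + 0.46*d - 0.94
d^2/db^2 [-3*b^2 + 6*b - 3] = -6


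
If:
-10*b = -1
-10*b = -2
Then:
No Solution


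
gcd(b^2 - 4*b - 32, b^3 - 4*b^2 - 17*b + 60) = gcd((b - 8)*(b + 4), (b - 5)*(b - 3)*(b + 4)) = b + 4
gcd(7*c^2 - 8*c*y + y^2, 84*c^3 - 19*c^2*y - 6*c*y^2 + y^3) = -7*c + y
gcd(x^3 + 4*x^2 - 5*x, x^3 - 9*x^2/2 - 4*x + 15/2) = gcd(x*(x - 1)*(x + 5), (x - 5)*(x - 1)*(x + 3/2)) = x - 1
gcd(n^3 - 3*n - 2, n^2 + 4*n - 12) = n - 2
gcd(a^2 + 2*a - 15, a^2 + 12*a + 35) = a + 5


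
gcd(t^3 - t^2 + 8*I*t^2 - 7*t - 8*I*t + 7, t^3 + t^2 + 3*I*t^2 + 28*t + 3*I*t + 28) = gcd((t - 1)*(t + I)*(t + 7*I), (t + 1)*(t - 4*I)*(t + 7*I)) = t + 7*I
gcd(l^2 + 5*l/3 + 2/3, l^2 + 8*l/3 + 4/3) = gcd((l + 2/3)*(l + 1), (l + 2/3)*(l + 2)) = l + 2/3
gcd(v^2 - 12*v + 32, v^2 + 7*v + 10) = 1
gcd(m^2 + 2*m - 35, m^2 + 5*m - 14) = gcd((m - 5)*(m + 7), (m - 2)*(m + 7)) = m + 7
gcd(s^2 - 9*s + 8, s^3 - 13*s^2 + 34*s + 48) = s - 8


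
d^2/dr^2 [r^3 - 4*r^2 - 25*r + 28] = 6*r - 8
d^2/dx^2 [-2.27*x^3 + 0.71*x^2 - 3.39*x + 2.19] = 1.42 - 13.62*x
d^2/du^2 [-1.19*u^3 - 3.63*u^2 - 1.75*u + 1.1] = -7.14*u - 7.26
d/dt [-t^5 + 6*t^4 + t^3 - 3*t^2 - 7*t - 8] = -5*t^4 + 24*t^3 + 3*t^2 - 6*t - 7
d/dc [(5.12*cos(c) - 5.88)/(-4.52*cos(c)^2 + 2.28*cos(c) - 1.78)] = (-23.1424*cos(c)^2 + 53.1552*cos(c) - 4.2928)*sin(c)/(20.4304*cos(c)^4 - 20.6112*cos(c)^3 + 21.2896*cos(c)^2 - 8.1168*cos(c) + 3.1684)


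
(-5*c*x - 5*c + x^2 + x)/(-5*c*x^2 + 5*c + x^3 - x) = 1/(x - 1)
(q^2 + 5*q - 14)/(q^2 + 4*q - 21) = (q - 2)/(q - 3)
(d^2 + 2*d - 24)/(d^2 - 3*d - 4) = (d + 6)/(d + 1)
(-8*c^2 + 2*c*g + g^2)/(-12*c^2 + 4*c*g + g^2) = (4*c + g)/(6*c + g)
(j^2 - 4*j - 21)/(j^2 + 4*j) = (j^2 - 4*j - 21)/(j*(j + 4))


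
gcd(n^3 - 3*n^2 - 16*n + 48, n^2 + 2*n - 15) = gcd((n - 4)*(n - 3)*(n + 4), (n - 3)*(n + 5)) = n - 3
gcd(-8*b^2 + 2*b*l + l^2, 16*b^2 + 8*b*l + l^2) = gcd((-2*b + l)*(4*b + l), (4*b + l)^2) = 4*b + l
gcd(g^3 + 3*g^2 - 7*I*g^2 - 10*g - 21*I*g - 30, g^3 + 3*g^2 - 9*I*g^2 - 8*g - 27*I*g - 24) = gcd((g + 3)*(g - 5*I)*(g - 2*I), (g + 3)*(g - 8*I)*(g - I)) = g + 3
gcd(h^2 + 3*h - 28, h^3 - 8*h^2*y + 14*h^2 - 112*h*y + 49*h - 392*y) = h + 7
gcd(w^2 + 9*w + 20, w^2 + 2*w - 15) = w + 5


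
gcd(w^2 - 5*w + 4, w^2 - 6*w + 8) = w - 4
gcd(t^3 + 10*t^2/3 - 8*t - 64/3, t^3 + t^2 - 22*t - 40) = t^2 + 6*t + 8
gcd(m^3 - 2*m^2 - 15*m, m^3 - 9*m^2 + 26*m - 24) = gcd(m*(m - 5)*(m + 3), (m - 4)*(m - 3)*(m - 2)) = 1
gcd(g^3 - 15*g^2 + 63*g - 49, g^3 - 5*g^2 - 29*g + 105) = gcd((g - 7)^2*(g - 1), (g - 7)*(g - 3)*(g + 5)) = g - 7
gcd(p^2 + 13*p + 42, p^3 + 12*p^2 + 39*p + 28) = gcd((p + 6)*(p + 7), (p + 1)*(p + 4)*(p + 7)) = p + 7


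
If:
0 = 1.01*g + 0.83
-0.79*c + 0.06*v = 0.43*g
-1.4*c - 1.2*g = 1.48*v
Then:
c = 0.46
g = -0.82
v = 0.23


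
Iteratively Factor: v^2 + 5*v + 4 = (v + 4)*(v + 1)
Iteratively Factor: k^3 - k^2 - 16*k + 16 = (k + 4)*(k^2 - 5*k + 4) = (k - 4)*(k + 4)*(k - 1)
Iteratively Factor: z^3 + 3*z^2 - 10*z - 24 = (z + 2)*(z^2 + z - 12) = (z - 3)*(z + 2)*(z + 4)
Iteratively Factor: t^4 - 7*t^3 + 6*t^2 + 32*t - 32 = (t - 4)*(t^3 - 3*t^2 - 6*t + 8) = (t - 4)^2*(t^2 + t - 2) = (t - 4)^2*(t - 1)*(t + 2)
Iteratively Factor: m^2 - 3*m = (m)*(m - 3)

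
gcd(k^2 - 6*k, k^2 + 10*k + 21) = 1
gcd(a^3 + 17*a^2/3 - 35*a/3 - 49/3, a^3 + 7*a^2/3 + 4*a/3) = a + 1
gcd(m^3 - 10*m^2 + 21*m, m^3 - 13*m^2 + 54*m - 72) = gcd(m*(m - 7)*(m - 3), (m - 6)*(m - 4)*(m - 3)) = m - 3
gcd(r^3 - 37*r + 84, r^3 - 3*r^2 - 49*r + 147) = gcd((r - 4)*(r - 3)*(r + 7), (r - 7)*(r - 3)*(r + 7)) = r^2 + 4*r - 21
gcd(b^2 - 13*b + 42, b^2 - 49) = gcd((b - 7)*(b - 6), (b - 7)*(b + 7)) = b - 7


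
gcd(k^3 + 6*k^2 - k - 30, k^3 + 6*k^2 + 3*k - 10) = k + 5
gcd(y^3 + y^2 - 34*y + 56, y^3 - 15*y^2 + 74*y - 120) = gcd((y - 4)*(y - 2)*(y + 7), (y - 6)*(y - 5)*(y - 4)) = y - 4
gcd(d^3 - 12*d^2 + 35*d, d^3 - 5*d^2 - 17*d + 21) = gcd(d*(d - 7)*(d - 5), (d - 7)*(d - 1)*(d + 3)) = d - 7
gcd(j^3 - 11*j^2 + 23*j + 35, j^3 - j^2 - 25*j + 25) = j - 5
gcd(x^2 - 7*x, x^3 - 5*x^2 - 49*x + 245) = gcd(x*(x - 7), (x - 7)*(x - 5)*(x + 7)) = x - 7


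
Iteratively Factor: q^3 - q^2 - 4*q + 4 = (q - 2)*(q^2 + q - 2) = (q - 2)*(q - 1)*(q + 2)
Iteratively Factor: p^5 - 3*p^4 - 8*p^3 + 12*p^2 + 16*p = (p - 2)*(p^4 - p^3 - 10*p^2 - 8*p) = (p - 4)*(p - 2)*(p^3 + 3*p^2 + 2*p) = (p - 4)*(p - 2)*(p + 1)*(p^2 + 2*p) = p*(p - 4)*(p - 2)*(p + 1)*(p + 2)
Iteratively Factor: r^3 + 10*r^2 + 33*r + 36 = (r + 3)*(r^2 + 7*r + 12) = (r + 3)*(r + 4)*(r + 3)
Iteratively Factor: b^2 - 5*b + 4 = (b - 4)*(b - 1)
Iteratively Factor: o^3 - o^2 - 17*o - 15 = (o + 1)*(o^2 - 2*o - 15) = (o - 5)*(o + 1)*(o + 3)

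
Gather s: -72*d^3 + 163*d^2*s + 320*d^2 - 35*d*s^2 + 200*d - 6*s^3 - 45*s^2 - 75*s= -72*d^3 + 320*d^2 + 200*d - 6*s^3 + s^2*(-35*d - 45) + s*(163*d^2 - 75)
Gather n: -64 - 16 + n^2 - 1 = n^2 - 81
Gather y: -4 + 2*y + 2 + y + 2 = 3*y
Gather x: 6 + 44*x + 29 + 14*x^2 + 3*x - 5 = 14*x^2 + 47*x + 30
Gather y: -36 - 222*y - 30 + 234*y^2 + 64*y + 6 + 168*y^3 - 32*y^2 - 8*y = 168*y^3 + 202*y^2 - 166*y - 60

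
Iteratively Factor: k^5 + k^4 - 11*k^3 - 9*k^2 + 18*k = (k + 3)*(k^4 - 2*k^3 - 5*k^2 + 6*k) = (k + 2)*(k + 3)*(k^3 - 4*k^2 + 3*k) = k*(k + 2)*(k + 3)*(k^2 - 4*k + 3) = k*(k - 1)*(k + 2)*(k + 3)*(k - 3)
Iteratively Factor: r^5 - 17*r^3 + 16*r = (r - 4)*(r^4 + 4*r^3 - r^2 - 4*r) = (r - 4)*(r + 4)*(r^3 - r) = (r - 4)*(r - 1)*(r + 4)*(r^2 + r) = (r - 4)*(r - 1)*(r + 1)*(r + 4)*(r)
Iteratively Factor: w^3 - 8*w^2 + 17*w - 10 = (w - 2)*(w^2 - 6*w + 5) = (w - 5)*(w - 2)*(w - 1)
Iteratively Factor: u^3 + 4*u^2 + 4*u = (u)*(u^2 + 4*u + 4) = u*(u + 2)*(u + 2)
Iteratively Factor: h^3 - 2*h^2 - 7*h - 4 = (h + 1)*(h^2 - 3*h - 4) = (h - 4)*(h + 1)*(h + 1)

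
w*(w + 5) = w^2 + 5*w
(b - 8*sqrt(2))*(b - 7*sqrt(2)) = b^2 - 15*sqrt(2)*b + 112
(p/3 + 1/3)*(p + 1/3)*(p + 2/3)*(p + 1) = p^4/3 + p^3 + 29*p^2/27 + 13*p/27 + 2/27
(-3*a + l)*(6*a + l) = -18*a^2 + 3*a*l + l^2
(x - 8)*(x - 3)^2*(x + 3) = x^4 - 11*x^3 + 15*x^2 + 99*x - 216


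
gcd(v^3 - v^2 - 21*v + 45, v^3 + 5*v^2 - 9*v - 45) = v^2 + 2*v - 15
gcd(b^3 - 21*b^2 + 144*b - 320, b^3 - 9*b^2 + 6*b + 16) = b - 8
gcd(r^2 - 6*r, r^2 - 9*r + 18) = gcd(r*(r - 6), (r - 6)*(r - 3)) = r - 6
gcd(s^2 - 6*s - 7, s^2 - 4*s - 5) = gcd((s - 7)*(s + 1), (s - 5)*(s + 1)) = s + 1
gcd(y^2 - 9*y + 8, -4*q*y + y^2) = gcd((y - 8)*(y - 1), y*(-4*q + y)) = 1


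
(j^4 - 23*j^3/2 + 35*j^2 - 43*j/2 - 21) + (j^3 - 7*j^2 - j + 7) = j^4 - 21*j^3/2 + 28*j^2 - 45*j/2 - 14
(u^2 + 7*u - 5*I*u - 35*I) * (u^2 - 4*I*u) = u^4 + 7*u^3 - 9*I*u^3 - 20*u^2 - 63*I*u^2 - 140*u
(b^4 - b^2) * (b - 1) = b^5 - b^4 - b^3 + b^2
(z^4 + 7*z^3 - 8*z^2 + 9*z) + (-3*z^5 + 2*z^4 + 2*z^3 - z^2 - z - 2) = -3*z^5 + 3*z^4 + 9*z^3 - 9*z^2 + 8*z - 2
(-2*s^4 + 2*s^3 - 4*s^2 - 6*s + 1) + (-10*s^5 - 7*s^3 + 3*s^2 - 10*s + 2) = -10*s^5 - 2*s^4 - 5*s^3 - s^2 - 16*s + 3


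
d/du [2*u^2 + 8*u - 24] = 4*u + 8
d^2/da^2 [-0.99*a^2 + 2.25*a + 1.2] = -1.98000000000000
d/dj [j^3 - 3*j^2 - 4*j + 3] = 3*j^2 - 6*j - 4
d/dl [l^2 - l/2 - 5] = 2*l - 1/2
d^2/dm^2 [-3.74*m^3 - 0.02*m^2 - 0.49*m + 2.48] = -22.44*m - 0.04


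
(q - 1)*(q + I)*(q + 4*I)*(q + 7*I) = q^4 - q^3 + 12*I*q^3 - 39*q^2 - 12*I*q^2 + 39*q - 28*I*q + 28*I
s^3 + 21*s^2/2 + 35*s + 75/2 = (s + 5/2)*(s + 3)*(s + 5)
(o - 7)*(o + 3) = o^2 - 4*o - 21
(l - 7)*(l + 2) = l^2 - 5*l - 14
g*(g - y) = g^2 - g*y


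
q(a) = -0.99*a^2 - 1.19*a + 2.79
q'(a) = -1.98*a - 1.19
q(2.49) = -6.31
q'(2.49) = -6.12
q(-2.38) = 0.01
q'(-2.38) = 3.52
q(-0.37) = 3.09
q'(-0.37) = -0.46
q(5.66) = -35.66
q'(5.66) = -12.40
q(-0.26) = 3.03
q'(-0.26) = -0.68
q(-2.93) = -2.22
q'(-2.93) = 4.61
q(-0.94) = 3.03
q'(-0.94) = 0.67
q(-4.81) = -14.39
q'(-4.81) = 8.33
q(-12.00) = -125.49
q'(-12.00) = 22.57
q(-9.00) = -66.69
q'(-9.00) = 16.63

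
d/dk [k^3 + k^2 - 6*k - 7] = 3*k^2 + 2*k - 6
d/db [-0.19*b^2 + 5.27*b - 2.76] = 5.27 - 0.38*b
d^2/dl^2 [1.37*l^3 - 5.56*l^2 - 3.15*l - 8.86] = 8.22*l - 11.12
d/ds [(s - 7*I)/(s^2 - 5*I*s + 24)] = (-s^2 + 14*I*s + 59)/(s^4 - 10*I*s^3 + 23*s^2 - 240*I*s + 576)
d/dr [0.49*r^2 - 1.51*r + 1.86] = 0.98*r - 1.51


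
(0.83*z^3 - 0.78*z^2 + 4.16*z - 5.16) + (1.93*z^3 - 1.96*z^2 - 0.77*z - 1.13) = 2.76*z^3 - 2.74*z^2 + 3.39*z - 6.29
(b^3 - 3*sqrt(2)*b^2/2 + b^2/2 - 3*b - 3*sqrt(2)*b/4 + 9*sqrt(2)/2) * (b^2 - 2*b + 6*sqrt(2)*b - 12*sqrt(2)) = b^5 - 3*b^4/2 + 9*sqrt(2)*b^4/2 - 22*b^3 - 27*sqrt(2)*b^3/4 - 18*sqrt(2)*b^2 + 33*b^2 + 27*sqrt(2)*b + 72*b - 108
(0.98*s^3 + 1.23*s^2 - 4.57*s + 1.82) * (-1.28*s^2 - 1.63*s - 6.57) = -1.2544*s^5 - 3.1718*s^4 - 2.5939*s^3 - 2.9616*s^2 + 27.0583*s - 11.9574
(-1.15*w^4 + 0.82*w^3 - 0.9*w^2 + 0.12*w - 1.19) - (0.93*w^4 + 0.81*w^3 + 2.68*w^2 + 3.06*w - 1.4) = -2.08*w^4 + 0.0099999999999999*w^3 - 3.58*w^2 - 2.94*w + 0.21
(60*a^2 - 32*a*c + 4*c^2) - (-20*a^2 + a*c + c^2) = 80*a^2 - 33*a*c + 3*c^2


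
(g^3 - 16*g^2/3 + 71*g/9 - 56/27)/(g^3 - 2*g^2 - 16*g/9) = (9*g^2 - 24*g + 7)/(3*g*(3*g + 2))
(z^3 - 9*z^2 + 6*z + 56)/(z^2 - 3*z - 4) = (z^2 - 5*z - 14)/(z + 1)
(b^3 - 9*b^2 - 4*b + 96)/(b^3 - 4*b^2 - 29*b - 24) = (b - 4)/(b + 1)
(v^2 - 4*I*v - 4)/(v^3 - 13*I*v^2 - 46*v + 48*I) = (v - 2*I)/(v^2 - 11*I*v - 24)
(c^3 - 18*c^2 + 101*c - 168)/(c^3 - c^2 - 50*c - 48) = (c^2 - 10*c + 21)/(c^2 + 7*c + 6)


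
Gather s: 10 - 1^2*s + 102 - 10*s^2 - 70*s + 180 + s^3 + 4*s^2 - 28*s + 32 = s^3 - 6*s^2 - 99*s + 324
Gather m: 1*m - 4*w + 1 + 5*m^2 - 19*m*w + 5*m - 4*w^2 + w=5*m^2 + m*(6 - 19*w) - 4*w^2 - 3*w + 1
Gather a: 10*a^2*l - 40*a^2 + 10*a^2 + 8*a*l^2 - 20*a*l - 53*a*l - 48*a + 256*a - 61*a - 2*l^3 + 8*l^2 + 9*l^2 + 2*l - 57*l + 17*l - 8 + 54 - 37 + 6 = a^2*(10*l - 30) + a*(8*l^2 - 73*l + 147) - 2*l^3 + 17*l^2 - 38*l + 15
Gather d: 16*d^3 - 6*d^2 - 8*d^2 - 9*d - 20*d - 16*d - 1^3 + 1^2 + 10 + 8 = 16*d^3 - 14*d^2 - 45*d + 18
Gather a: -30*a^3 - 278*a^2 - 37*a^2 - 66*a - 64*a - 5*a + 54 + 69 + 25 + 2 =-30*a^3 - 315*a^2 - 135*a + 150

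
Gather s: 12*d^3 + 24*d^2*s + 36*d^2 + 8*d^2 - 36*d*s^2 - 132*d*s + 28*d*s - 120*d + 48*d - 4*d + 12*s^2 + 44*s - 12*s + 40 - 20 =12*d^3 + 44*d^2 - 76*d + s^2*(12 - 36*d) + s*(24*d^2 - 104*d + 32) + 20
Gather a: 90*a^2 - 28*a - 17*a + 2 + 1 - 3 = 90*a^2 - 45*a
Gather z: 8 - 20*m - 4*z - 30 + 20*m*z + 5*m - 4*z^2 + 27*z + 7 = -15*m - 4*z^2 + z*(20*m + 23) - 15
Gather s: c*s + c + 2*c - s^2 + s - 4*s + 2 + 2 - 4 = 3*c - s^2 + s*(c - 3)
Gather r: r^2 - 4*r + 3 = r^2 - 4*r + 3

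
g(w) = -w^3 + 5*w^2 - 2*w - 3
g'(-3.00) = -59.00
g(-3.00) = 75.00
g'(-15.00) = -827.00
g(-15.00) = 4527.00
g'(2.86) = 2.06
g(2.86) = 8.78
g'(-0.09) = -2.92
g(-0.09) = -2.78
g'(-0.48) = -7.49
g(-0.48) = -0.78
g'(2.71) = 3.07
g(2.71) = 8.40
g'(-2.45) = -44.51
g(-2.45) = 46.62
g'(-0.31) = -5.39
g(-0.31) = -1.87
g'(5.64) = -41.03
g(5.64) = -34.64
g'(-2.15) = -37.37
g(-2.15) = 34.35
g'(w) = -3*w^2 + 10*w - 2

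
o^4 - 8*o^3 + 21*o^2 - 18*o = o*(o - 3)^2*(o - 2)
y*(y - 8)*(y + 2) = y^3 - 6*y^2 - 16*y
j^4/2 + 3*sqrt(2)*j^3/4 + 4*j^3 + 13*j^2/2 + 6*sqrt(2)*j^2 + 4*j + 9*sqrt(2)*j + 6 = (j/2 + sqrt(2)/2)*(j + 2)*(j + 6)*(j + sqrt(2)/2)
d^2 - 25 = (d - 5)*(d + 5)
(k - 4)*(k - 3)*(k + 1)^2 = k^4 - 5*k^3 - k^2 + 17*k + 12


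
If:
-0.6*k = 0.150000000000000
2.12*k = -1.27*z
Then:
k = -0.25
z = 0.42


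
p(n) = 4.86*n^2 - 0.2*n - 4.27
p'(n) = 9.72*n - 0.2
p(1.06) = 0.98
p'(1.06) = 10.10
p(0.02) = -4.27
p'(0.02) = -0.01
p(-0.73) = -1.53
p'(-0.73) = -7.30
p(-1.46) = 6.38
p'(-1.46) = -14.39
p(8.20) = 320.88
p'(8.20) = 79.50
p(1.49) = 6.22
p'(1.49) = 14.28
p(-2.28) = 21.45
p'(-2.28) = -22.36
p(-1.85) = 12.73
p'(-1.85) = -18.18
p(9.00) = 387.59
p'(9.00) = 87.28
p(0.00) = -4.27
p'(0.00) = -0.20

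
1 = 1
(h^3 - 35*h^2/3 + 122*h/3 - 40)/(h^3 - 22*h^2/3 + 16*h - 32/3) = (3*h^2 - 23*h + 30)/(3*h^2 - 10*h + 8)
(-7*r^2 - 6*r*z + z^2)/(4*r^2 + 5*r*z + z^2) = (-7*r + z)/(4*r + z)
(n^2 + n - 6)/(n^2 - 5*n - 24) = (n - 2)/(n - 8)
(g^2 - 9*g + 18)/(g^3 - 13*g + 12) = (g - 6)/(g^2 + 3*g - 4)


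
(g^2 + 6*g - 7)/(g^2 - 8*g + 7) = (g + 7)/(g - 7)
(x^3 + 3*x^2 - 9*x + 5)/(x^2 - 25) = (x^2 - 2*x + 1)/(x - 5)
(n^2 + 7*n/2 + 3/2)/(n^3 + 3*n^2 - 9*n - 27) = (n + 1/2)/(n^2 - 9)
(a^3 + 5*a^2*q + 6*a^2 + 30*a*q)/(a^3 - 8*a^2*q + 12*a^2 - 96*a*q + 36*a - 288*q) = a*(-a - 5*q)/(-a^2 + 8*a*q - 6*a + 48*q)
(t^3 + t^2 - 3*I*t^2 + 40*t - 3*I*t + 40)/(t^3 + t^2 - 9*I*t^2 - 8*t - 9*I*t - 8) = (t + 5*I)/(t - I)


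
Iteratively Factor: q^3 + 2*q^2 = (q)*(q^2 + 2*q) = q*(q + 2)*(q)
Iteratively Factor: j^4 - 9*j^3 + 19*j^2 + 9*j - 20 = (j - 4)*(j^3 - 5*j^2 - j + 5) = (j - 4)*(j - 1)*(j^2 - 4*j - 5) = (j - 4)*(j - 1)*(j + 1)*(j - 5)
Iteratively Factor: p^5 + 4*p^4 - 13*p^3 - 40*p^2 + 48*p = (p - 1)*(p^4 + 5*p^3 - 8*p^2 - 48*p) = (p - 3)*(p - 1)*(p^3 + 8*p^2 + 16*p) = p*(p - 3)*(p - 1)*(p^2 + 8*p + 16) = p*(p - 3)*(p - 1)*(p + 4)*(p + 4)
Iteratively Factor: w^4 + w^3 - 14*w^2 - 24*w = (w - 4)*(w^3 + 5*w^2 + 6*w) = (w - 4)*(w + 2)*(w^2 + 3*w) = (w - 4)*(w + 2)*(w + 3)*(w)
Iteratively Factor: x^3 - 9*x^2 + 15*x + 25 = (x - 5)*(x^2 - 4*x - 5) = (x - 5)^2*(x + 1)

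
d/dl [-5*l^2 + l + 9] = 1 - 10*l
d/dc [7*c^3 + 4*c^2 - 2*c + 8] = 21*c^2 + 8*c - 2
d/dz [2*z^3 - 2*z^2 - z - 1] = 6*z^2 - 4*z - 1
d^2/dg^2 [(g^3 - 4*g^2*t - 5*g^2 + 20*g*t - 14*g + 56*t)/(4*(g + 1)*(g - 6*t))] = 2*(-3*g^3*t^2 + 3*g^3*t + 2*g^3 - 9*g^2*t^2 - 15*g^2*t + 135*g*t^2 + 21*g*t - 288*t^3 - 27*t^2 + 7*t)/(-g^6 + 18*g^5*t - 3*g^5 - 108*g^4*t^2 + 54*g^4*t - 3*g^4 + 216*g^3*t^3 - 324*g^3*t^2 + 54*g^3*t - g^3 + 648*g^2*t^3 - 324*g^2*t^2 + 18*g^2*t + 648*g*t^3 - 108*g*t^2 + 216*t^3)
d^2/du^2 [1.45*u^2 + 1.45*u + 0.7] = 2.90000000000000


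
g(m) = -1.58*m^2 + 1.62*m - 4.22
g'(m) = 1.62 - 3.16*m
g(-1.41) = -9.65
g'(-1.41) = 6.08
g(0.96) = -4.12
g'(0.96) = -1.41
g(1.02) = -4.21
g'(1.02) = -1.60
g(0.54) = -3.81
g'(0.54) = -0.09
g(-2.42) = -17.39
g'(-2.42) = 9.27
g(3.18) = -15.05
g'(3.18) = -8.43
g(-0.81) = -6.57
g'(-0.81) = 4.18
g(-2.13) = -14.84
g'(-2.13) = 8.35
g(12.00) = -212.30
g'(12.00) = -36.30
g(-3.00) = -23.30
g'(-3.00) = 11.10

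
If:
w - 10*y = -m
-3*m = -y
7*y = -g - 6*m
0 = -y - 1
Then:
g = 9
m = -1/3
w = -29/3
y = -1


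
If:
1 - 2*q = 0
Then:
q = 1/2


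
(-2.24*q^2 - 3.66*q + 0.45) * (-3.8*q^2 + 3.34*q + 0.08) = 8.512*q^4 + 6.4264*q^3 - 14.1136*q^2 + 1.2102*q + 0.036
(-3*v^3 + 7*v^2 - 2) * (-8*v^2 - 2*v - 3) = 24*v^5 - 50*v^4 - 5*v^3 - 5*v^2 + 4*v + 6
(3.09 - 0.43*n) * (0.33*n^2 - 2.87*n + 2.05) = -0.1419*n^3 + 2.2538*n^2 - 9.7498*n + 6.3345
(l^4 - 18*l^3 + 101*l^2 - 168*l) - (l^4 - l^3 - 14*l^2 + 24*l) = -17*l^3 + 115*l^2 - 192*l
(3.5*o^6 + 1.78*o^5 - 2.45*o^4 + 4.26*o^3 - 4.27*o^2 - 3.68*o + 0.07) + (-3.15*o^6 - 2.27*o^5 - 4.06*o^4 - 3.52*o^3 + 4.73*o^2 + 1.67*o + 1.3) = 0.35*o^6 - 0.49*o^5 - 6.51*o^4 + 0.74*o^3 + 0.460000000000001*o^2 - 2.01*o + 1.37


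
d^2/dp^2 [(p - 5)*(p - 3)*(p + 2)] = 6*p - 12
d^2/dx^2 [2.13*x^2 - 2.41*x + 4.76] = 4.26000000000000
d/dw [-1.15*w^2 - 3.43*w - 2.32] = -2.3*w - 3.43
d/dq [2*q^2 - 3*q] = 4*q - 3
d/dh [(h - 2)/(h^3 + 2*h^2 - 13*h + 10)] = 2*(-h - 2)/(h^4 + 8*h^3 + 6*h^2 - 40*h + 25)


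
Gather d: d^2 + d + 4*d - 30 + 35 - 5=d^2 + 5*d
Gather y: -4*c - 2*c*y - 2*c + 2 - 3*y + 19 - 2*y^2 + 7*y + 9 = -6*c - 2*y^2 + y*(4 - 2*c) + 30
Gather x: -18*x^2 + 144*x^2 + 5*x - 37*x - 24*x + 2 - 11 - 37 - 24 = 126*x^2 - 56*x - 70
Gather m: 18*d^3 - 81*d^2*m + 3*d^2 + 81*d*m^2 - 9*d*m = 18*d^3 + 3*d^2 + 81*d*m^2 + m*(-81*d^2 - 9*d)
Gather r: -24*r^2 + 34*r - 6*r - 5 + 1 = -24*r^2 + 28*r - 4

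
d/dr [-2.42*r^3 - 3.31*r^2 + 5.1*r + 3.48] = -7.26*r^2 - 6.62*r + 5.1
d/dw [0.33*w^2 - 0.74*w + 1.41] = 0.66*w - 0.74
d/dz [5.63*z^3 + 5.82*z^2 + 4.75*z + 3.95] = 16.89*z^2 + 11.64*z + 4.75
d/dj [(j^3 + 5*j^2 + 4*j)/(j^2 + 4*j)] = 1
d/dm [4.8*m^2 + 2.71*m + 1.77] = 9.6*m + 2.71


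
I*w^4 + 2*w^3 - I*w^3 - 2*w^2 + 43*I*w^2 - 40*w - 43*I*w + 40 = (w - 8*I)*(w + I)*(w + 5*I)*(I*w - I)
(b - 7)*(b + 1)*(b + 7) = b^3 + b^2 - 49*b - 49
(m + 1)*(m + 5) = m^2 + 6*m + 5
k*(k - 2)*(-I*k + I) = -I*k^3 + 3*I*k^2 - 2*I*k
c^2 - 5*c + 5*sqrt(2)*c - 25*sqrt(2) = (c - 5)*(c + 5*sqrt(2))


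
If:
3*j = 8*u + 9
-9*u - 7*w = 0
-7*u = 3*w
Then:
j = 3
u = 0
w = 0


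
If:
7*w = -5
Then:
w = -5/7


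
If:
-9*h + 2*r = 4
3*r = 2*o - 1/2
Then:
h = 2*r/9 - 4/9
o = 3*r/2 + 1/4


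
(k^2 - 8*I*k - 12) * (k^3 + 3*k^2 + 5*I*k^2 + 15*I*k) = k^5 + 3*k^4 - 3*I*k^4 + 28*k^3 - 9*I*k^3 + 84*k^2 - 60*I*k^2 - 180*I*k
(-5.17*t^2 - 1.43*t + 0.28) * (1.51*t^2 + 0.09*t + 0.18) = -7.8067*t^4 - 2.6246*t^3 - 0.6365*t^2 - 0.2322*t + 0.0504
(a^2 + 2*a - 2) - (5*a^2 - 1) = -4*a^2 + 2*a - 1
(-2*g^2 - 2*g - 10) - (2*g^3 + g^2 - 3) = -2*g^3 - 3*g^2 - 2*g - 7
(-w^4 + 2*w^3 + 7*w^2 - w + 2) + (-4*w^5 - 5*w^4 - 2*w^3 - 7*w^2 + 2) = -4*w^5 - 6*w^4 - w + 4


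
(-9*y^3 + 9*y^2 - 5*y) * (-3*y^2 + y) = 27*y^5 - 36*y^4 + 24*y^3 - 5*y^2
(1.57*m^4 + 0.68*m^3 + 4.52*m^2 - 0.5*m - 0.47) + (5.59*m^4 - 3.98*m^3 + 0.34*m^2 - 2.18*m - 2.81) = 7.16*m^4 - 3.3*m^3 + 4.86*m^2 - 2.68*m - 3.28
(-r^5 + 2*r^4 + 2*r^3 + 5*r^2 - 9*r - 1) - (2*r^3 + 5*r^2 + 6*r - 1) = -r^5 + 2*r^4 - 15*r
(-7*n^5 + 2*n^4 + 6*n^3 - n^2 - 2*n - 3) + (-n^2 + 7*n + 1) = -7*n^5 + 2*n^4 + 6*n^3 - 2*n^2 + 5*n - 2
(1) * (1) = 1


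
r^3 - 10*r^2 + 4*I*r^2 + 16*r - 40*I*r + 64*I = (r - 8)*(r - 2)*(r + 4*I)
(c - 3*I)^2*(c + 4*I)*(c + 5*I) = c^4 + 3*I*c^3 + 25*c^2 + 39*I*c + 180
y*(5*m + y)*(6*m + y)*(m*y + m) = 30*m^3*y^2 + 30*m^3*y + 11*m^2*y^3 + 11*m^2*y^2 + m*y^4 + m*y^3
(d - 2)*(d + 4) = d^2 + 2*d - 8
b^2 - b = b*(b - 1)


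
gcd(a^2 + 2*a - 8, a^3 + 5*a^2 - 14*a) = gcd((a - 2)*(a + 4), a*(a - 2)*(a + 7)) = a - 2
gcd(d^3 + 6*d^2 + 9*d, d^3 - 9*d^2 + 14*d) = d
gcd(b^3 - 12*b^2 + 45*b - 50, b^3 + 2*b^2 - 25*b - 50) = b - 5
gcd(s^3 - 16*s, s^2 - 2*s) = s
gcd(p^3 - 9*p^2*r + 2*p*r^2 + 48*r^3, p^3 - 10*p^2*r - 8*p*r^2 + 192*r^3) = p - 8*r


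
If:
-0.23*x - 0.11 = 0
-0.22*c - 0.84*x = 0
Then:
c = 1.83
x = -0.48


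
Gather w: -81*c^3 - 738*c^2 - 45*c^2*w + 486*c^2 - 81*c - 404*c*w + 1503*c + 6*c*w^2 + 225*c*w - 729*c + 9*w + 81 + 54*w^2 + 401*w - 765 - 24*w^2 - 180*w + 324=-81*c^3 - 252*c^2 + 693*c + w^2*(6*c + 30) + w*(-45*c^2 - 179*c + 230) - 360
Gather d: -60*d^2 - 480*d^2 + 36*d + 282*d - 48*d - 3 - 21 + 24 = -540*d^2 + 270*d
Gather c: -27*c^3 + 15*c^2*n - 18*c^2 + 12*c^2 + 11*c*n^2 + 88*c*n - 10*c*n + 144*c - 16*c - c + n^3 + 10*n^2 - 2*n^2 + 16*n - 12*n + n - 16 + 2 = -27*c^3 + c^2*(15*n - 6) + c*(11*n^2 + 78*n + 127) + n^3 + 8*n^2 + 5*n - 14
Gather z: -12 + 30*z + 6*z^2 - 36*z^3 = -36*z^3 + 6*z^2 + 30*z - 12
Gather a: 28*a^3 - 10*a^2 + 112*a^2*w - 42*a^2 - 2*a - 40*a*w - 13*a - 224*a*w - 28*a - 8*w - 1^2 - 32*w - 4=28*a^3 + a^2*(112*w - 52) + a*(-264*w - 43) - 40*w - 5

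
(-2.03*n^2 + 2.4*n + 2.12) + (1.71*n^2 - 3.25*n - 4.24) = -0.32*n^2 - 0.85*n - 2.12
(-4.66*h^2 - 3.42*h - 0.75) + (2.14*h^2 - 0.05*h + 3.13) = -2.52*h^2 - 3.47*h + 2.38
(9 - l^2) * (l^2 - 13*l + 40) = -l^4 + 13*l^3 - 31*l^2 - 117*l + 360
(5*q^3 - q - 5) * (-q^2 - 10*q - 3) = -5*q^5 - 50*q^4 - 14*q^3 + 15*q^2 + 53*q + 15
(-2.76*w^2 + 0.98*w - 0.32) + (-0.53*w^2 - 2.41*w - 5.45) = -3.29*w^2 - 1.43*w - 5.77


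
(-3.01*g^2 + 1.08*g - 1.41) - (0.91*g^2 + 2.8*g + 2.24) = -3.92*g^2 - 1.72*g - 3.65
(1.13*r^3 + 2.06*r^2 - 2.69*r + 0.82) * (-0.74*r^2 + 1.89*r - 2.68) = -0.8362*r^5 + 0.6113*r^4 + 2.8556*r^3 - 11.2117*r^2 + 8.759*r - 2.1976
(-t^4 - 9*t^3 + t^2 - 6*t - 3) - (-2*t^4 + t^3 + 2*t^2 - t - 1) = t^4 - 10*t^3 - t^2 - 5*t - 2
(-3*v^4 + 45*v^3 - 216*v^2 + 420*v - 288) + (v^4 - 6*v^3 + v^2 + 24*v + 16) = -2*v^4 + 39*v^3 - 215*v^2 + 444*v - 272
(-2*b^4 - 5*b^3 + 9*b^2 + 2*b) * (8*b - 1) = -16*b^5 - 38*b^4 + 77*b^3 + 7*b^2 - 2*b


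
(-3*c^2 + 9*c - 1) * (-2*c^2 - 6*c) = 6*c^4 - 52*c^2 + 6*c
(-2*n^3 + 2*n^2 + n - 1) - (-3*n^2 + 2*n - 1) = -2*n^3 + 5*n^2 - n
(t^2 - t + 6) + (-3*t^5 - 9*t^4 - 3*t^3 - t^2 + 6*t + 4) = -3*t^5 - 9*t^4 - 3*t^3 + 5*t + 10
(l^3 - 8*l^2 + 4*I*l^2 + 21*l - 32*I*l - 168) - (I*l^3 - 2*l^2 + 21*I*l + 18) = l^3 - I*l^3 - 6*l^2 + 4*I*l^2 + 21*l - 53*I*l - 186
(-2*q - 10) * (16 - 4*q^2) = 8*q^3 + 40*q^2 - 32*q - 160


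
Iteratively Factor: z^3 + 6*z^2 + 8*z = (z + 4)*(z^2 + 2*z) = (z + 2)*(z + 4)*(z)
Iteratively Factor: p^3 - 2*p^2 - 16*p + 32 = (p - 2)*(p^2 - 16) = (p - 4)*(p - 2)*(p + 4)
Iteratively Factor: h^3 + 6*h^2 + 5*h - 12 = (h + 3)*(h^2 + 3*h - 4) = (h - 1)*(h + 3)*(h + 4)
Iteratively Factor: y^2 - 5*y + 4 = (y - 4)*(y - 1)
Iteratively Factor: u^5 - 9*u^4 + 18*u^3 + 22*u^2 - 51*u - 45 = (u + 1)*(u^4 - 10*u^3 + 28*u^2 - 6*u - 45) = (u - 3)*(u + 1)*(u^3 - 7*u^2 + 7*u + 15) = (u - 3)*(u + 1)^2*(u^2 - 8*u + 15) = (u - 3)^2*(u + 1)^2*(u - 5)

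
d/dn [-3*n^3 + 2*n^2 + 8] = n*(4 - 9*n)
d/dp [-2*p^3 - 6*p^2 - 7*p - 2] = -6*p^2 - 12*p - 7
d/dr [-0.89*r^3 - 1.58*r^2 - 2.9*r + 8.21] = -2.67*r^2 - 3.16*r - 2.9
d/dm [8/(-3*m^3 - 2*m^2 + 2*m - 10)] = 8*(9*m^2 + 4*m - 2)/(3*m^3 + 2*m^2 - 2*m + 10)^2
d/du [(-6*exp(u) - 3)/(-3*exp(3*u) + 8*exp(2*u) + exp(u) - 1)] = 3*((2*exp(u) + 1)*(-9*exp(2*u) + 16*exp(u) + 1) + 6*exp(3*u) - 16*exp(2*u) - 2*exp(u) + 2)*exp(u)/(3*exp(3*u) - 8*exp(2*u) - exp(u) + 1)^2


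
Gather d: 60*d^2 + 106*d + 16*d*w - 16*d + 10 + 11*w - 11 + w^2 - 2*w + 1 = 60*d^2 + d*(16*w + 90) + w^2 + 9*w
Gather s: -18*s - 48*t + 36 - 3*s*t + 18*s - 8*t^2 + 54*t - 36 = -3*s*t - 8*t^2 + 6*t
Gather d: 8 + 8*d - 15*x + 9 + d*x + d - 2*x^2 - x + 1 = d*(x + 9) - 2*x^2 - 16*x + 18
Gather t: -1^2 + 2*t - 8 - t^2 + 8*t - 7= -t^2 + 10*t - 16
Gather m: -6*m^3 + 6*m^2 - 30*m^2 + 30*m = -6*m^3 - 24*m^2 + 30*m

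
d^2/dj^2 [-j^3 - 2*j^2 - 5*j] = -6*j - 4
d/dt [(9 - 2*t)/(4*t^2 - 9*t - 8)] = (8*t^2 - 72*t + 97)/(16*t^4 - 72*t^3 + 17*t^2 + 144*t + 64)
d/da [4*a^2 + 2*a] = 8*a + 2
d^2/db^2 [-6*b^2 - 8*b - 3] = -12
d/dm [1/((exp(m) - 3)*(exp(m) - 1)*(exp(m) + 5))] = -((exp(m) - 3)*(exp(m) - 1) + (exp(m) - 3)*(exp(m) + 5) + (exp(m) - 1)*(exp(m) + 5))/(4*(exp(m) - 3)^2*(exp(m) + 5)^2*sinh(m/2)^2)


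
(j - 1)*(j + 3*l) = j^2 + 3*j*l - j - 3*l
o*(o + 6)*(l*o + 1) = l*o^3 + 6*l*o^2 + o^2 + 6*o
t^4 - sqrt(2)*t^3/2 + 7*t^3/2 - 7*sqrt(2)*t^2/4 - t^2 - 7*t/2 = t*(t + 7/2)*(t - sqrt(2))*(t + sqrt(2)/2)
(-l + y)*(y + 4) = -l*y - 4*l + y^2 + 4*y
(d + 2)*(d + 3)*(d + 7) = d^3 + 12*d^2 + 41*d + 42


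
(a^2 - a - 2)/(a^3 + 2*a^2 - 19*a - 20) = (a - 2)/(a^2 + a - 20)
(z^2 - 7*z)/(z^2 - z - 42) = z/(z + 6)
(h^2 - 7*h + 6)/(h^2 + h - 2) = (h - 6)/(h + 2)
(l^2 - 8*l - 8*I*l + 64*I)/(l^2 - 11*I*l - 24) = (l - 8)/(l - 3*I)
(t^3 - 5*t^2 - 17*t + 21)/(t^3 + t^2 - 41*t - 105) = (t - 1)/(t + 5)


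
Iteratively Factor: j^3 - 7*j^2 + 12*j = (j - 4)*(j^2 - 3*j) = j*(j - 4)*(j - 3)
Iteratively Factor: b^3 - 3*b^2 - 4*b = (b)*(b^2 - 3*b - 4) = b*(b + 1)*(b - 4)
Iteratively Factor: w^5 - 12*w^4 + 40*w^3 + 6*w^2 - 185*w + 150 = (w - 3)*(w^4 - 9*w^3 + 13*w^2 + 45*w - 50) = (w - 5)*(w - 3)*(w^3 - 4*w^2 - 7*w + 10) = (w - 5)*(w - 3)*(w - 1)*(w^2 - 3*w - 10) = (w - 5)*(w - 3)*(w - 1)*(w + 2)*(w - 5)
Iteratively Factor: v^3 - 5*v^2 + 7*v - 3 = (v - 3)*(v^2 - 2*v + 1) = (v - 3)*(v - 1)*(v - 1)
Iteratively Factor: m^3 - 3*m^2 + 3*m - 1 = (m - 1)*(m^2 - 2*m + 1) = (m - 1)^2*(m - 1)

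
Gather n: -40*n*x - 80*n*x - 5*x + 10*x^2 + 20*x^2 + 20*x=-120*n*x + 30*x^2 + 15*x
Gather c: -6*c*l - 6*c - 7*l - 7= c*(-6*l - 6) - 7*l - 7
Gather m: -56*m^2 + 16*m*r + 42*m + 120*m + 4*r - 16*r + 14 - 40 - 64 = -56*m^2 + m*(16*r + 162) - 12*r - 90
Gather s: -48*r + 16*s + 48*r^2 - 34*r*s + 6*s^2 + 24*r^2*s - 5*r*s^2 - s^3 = 48*r^2 - 48*r - s^3 + s^2*(6 - 5*r) + s*(24*r^2 - 34*r + 16)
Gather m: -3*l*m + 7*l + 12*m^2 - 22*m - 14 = 7*l + 12*m^2 + m*(-3*l - 22) - 14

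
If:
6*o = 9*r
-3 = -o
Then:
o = 3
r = 2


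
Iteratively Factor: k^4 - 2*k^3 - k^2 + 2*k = (k - 2)*(k^3 - k) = (k - 2)*(k + 1)*(k^2 - k) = k*(k - 2)*(k + 1)*(k - 1)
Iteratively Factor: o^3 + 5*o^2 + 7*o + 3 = (o + 3)*(o^2 + 2*o + 1) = (o + 1)*(o + 3)*(o + 1)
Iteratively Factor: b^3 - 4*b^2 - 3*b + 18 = (b - 3)*(b^2 - b - 6) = (b - 3)*(b + 2)*(b - 3)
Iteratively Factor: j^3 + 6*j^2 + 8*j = (j)*(j^2 + 6*j + 8) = j*(j + 2)*(j + 4)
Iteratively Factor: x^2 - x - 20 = (x + 4)*(x - 5)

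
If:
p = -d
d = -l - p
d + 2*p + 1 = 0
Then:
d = 1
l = 0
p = -1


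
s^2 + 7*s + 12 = (s + 3)*(s + 4)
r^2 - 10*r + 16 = (r - 8)*(r - 2)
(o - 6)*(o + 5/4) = o^2 - 19*o/4 - 15/2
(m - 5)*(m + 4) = m^2 - m - 20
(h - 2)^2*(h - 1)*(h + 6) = h^4 + h^3 - 22*h^2 + 44*h - 24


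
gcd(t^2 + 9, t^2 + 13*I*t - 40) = 1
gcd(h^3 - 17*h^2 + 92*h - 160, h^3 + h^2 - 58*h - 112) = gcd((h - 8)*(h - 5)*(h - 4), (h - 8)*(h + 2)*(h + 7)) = h - 8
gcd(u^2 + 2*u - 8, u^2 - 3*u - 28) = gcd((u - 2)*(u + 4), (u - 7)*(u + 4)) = u + 4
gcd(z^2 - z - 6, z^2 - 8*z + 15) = z - 3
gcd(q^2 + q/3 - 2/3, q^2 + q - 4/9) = 1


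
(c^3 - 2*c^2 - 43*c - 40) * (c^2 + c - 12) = c^5 - c^4 - 57*c^3 - 59*c^2 + 476*c + 480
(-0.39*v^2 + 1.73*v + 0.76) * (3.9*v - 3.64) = -1.521*v^3 + 8.1666*v^2 - 3.3332*v - 2.7664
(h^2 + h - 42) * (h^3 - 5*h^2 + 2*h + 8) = h^5 - 4*h^4 - 45*h^3 + 220*h^2 - 76*h - 336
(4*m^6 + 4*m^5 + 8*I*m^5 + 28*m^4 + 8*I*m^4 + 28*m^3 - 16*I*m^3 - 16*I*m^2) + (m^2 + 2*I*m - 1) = 4*m^6 + 4*m^5 + 8*I*m^5 + 28*m^4 + 8*I*m^4 + 28*m^3 - 16*I*m^3 + m^2 - 16*I*m^2 + 2*I*m - 1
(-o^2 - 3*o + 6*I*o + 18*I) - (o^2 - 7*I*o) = -2*o^2 - 3*o + 13*I*o + 18*I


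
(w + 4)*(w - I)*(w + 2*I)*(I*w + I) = I*w^4 - w^3 + 5*I*w^3 - 5*w^2 + 6*I*w^2 - 4*w + 10*I*w + 8*I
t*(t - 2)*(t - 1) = t^3 - 3*t^2 + 2*t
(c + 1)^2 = c^2 + 2*c + 1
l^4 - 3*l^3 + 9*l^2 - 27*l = l*(l - 3)*(l - 3*I)*(l + 3*I)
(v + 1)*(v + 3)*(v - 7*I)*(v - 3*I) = v^4 + 4*v^3 - 10*I*v^3 - 18*v^2 - 40*I*v^2 - 84*v - 30*I*v - 63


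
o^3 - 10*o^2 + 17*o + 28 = (o - 7)*(o - 4)*(o + 1)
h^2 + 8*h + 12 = (h + 2)*(h + 6)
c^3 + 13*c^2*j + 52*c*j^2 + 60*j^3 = (c + 2*j)*(c + 5*j)*(c + 6*j)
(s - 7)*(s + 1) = s^2 - 6*s - 7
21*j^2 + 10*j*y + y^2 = (3*j + y)*(7*j + y)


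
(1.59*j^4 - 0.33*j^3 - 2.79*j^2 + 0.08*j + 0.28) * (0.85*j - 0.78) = 1.3515*j^5 - 1.5207*j^4 - 2.1141*j^3 + 2.2442*j^2 + 0.1756*j - 0.2184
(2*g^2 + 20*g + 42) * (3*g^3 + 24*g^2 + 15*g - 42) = 6*g^5 + 108*g^4 + 636*g^3 + 1224*g^2 - 210*g - 1764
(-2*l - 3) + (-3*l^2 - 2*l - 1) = -3*l^2 - 4*l - 4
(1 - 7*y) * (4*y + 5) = -28*y^2 - 31*y + 5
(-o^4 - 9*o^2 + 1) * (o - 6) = -o^5 + 6*o^4 - 9*o^3 + 54*o^2 + o - 6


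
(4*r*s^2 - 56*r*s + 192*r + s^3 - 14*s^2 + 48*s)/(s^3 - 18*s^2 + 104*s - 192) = (4*r + s)/(s - 4)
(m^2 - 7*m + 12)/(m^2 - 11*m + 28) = (m - 3)/(m - 7)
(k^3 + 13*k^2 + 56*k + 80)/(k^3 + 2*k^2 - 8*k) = (k^2 + 9*k + 20)/(k*(k - 2))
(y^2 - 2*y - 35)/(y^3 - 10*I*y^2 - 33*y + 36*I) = (y^2 - 2*y - 35)/(y^3 - 10*I*y^2 - 33*y + 36*I)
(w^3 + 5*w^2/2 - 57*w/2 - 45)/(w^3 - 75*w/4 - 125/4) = 2*(2*w^2 + 15*w + 18)/(4*w^2 + 20*w + 25)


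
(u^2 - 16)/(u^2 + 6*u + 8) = (u - 4)/(u + 2)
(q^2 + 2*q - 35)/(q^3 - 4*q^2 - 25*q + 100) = (q + 7)/(q^2 + q - 20)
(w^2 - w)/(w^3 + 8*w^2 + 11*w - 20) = w/(w^2 + 9*w + 20)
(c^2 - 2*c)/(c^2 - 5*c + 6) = c/(c - 3)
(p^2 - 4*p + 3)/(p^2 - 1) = (p - 3)/(p + 1)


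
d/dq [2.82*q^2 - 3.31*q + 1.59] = 5.64*q - 3.31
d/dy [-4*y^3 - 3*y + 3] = -12*y^2 - 3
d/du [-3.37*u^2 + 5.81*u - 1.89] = 5.81 - 6.74*u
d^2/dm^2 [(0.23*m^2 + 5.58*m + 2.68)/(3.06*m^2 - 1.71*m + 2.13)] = (-3.5527136788005e-15*m^4 + 106.904772*m^3 + 141.572124*m^2 - 302.356152*m + 23.47281)/(28.652616*m^6 - 48.035268*m^5 + 86.676642*m^4 - 71.872839*m^3 + 60.333741*m^2 - 23.274297*m + 9.663597)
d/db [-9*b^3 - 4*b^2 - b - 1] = -27*b^2 - 8*b - 1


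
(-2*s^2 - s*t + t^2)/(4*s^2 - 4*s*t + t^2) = (-s - t)/(2*s - t)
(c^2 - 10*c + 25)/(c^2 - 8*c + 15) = (c - 5)/(c - 3)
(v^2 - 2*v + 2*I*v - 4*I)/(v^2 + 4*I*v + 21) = (v^2 + 2*v*(-1 + I) - 4*I)/(v^2 + 4*I*v + 21)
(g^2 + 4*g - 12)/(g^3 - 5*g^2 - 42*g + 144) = (g - 2)/(g^2 - 11*g + 24)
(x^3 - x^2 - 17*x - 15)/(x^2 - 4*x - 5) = x + 3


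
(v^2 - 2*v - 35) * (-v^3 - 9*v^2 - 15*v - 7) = -v^5 - 7*v^4 + 38*v^3 + 338*v^2 + 539*v + 245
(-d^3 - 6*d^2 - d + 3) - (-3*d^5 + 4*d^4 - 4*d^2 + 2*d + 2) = 3*d^5 - 4*d^4 - d^3 - 2*d^2 - 3*d + 1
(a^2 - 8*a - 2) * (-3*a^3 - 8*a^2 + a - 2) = -3*a^5 + 16*a^4 + 71*a^3 + 6*a^2 + 14*a + 4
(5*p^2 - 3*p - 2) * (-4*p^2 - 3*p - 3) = -20*p^4 - 3*p^3 + 2*p^2 + 15*p + 6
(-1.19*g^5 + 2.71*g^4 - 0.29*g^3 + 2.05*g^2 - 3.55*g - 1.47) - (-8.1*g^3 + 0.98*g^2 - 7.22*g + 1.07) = -1.19*g^5 + 2.71*g^4 + 7.81*g^3 + 1.07*g^2 + 3.67*g - 2.54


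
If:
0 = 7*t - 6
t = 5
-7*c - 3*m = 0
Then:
No Solution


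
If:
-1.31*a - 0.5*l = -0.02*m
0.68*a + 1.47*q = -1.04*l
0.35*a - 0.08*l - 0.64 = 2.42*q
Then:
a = 5.73422562141491*q + 1.59082217973231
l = -5.16276290630975*q - 1.04015296367113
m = 246.522705544933*q + 78.1950286806883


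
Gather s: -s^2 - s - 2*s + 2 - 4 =-s^2 - 3*s - 2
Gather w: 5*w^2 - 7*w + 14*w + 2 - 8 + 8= 5*w^2 + 7*w + 2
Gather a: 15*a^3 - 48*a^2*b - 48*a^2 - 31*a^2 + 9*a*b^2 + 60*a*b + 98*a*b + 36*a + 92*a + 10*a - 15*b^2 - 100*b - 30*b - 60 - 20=15*a^3 + a^2*(-48*b - 79) + a*(9*b^2 + 158*b + 138) - 15*b^2 - 130*b - 80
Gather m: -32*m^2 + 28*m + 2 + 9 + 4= -32*m^2 + 28*m + 15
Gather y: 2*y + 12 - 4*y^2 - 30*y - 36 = -4*y^2 - 28*y - 24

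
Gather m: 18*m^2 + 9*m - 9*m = 18*m^2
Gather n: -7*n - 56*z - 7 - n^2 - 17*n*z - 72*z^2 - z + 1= -n^2 + n*(-17*z - 7) - 72*z^2 - 57*z - 6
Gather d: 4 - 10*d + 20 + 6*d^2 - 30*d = 6*d^2 - 40*d + 24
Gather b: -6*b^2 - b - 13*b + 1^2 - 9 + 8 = -6*b^2 - 14*b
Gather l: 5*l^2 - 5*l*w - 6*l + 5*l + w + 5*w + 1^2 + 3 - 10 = 5*l^2 + l*(-5*w - 1) + 6*w - 6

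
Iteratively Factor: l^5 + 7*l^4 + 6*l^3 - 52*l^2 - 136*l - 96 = (l - 3)*(l^4 + 10*l^3 + 36*l^2 + 56*l + 32) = (l - 3)*(l + 2)*(l^3 + 8*l^2 + 20*l + 16) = (l - 3)*(l + 2)^2*(l^2 + 6*l + 8) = (l - 3)*(l + 2)^3*(l + 4)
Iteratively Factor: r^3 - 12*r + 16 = (r - 2)*(r^2 + 2*r - 8) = (r - 2)*(r + 4)*(r - 2)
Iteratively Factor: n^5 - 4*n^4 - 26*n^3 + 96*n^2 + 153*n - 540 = (n + 4)*(n^4 - 8*n^3 + 6*n^2 + 72*n - 135) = (n + 3)*(n + 4)*(n^3 - 11*n^2 + 39*n - 45) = (n - 3)*(n + 3)*(n + 4)*(n^2 - 8*n + 15) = (n - 5)*(n - 3)*(n + 3)*(n + 4)*(n - 3)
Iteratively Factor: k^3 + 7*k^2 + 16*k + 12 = (k + 3)*(k^2 + 4*k + 4) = (k + 2)*(k + 3)*(k + 2)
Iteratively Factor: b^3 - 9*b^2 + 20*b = (b - 4)*(b^2 - 5*b) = b*(b - 4)*(b - 5)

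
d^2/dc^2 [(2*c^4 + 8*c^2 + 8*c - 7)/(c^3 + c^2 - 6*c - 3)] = 2*(22*c^6 + 6*c^5 + 324*c^4 + 504*c^3 + 429*c^2 + 135*c - 345)/(c^9 + 3*c^8 - 15*c^7 - 44*c^6 + 72*c^5 + 207*c^4 - 81*c^3 - 297*c^2 - 162*c - 27)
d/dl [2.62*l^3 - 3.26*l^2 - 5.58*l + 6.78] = 7.86*l^2 - 6.52*l - 5.58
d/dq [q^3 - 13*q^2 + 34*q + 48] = 3*q^2 - 26*q + 34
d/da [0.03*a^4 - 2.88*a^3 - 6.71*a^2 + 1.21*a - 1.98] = 0.12*a^3 - 8.64*a^2 - 13.42*a + 1.21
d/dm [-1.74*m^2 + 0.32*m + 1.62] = 0.32 - 3.48*m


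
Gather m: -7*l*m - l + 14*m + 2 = -l + m*(14 - 7*l) + 2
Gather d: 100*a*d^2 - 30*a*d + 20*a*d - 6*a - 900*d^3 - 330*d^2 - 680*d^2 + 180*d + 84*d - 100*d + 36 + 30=-6*a - 900*d^3 + d^2*(100*a - 1010) + d*(164 - 10*a) + 66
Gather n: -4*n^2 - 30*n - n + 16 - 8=-4*n^2 - 31*n + 8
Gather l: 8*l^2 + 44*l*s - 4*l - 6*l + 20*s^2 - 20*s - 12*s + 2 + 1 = 8*l^2 + l*(44*s - 10) + 20*s^2 - 32*s + 3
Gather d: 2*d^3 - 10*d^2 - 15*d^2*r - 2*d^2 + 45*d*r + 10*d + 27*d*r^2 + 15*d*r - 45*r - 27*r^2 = 2*d^3 + d^2*(-15*r - 12) + d*(27*r^2 + 60*r + 10) - 27*r^2 - 45*r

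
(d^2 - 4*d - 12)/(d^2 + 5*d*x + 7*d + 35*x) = (d^2 - 4*d - 12)/(d^2 + 5*d*x + 7*d + 35*x)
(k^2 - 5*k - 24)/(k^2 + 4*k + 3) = (k - 8)/(k + 1)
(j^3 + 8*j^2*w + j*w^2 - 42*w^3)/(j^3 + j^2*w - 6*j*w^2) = (j + 7*w)/j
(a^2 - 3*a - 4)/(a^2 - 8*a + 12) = (a^2 - 3*a - 4)/(a^2 - 8*a + 12)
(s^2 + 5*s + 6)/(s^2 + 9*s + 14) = (s + 3)/(s + 7)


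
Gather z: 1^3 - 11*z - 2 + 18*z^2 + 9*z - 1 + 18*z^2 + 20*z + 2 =36*z^2 + 18*z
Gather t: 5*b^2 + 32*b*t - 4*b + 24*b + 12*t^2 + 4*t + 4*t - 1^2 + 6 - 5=5*b^2 + 20*b + 12*t^2 + t*(32*b + 8)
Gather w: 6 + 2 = 8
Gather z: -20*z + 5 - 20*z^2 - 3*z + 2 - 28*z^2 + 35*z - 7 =-48*z^2 + 12*z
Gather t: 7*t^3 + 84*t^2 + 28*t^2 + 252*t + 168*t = 7*t^3 + 112*t^2 + 420*t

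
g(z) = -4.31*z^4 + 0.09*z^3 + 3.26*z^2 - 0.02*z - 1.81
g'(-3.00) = 448.33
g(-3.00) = -323.95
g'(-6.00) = 3694.42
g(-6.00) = -5489.53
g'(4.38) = -1414.92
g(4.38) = -1518.05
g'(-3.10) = 495.96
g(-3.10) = -371.14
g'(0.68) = -0.88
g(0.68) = -1.21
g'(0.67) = -0.72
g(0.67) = -1.20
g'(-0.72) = 1.86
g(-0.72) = -1.30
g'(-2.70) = 323.68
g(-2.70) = -208.81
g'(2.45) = -235.96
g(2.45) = -136.26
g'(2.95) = -421.03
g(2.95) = -297.60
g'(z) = -17.24*z^3 + 0.27*z^2 + 6.52*z - 0.02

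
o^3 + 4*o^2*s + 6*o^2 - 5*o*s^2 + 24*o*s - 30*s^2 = (o + 6)*(o - s)*(o + 5*s)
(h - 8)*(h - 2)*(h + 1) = h^3 - 9*h^2 + 6*h + 16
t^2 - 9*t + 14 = (t - 7)*(t - 2)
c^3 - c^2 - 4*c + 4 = (c - 2)*(c - 1)*(c + 2)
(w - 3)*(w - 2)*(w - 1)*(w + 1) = w^4 - 5*w^3 + 5*w^2 + 5*w - 6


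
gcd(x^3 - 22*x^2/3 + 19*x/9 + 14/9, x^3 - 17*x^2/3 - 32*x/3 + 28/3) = x^2 - 23*x/3 + 14/3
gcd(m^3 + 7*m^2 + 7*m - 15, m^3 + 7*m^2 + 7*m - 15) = m^3 + 7*m^2 + 7*m - 15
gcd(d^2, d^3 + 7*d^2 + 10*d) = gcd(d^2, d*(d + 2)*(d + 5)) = d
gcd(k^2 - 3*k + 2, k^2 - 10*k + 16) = k - 2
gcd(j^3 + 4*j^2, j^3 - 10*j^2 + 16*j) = j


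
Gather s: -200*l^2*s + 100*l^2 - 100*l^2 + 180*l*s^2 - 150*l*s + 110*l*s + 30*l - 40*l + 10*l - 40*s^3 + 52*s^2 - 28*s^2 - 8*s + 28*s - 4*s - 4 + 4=-40*s^3 + s^2*(180*l + 24) + s*(-200*l^2 - 40*l + 16)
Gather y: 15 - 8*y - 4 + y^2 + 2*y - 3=y^2 - 6*y + 8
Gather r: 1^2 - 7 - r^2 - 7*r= -r^2 - 7*r - 6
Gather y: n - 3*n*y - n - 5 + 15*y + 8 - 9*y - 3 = y*(6 - 3*n)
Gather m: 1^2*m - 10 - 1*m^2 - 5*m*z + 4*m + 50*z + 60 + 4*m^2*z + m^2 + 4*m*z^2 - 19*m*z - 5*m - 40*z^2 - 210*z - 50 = 4*m^2*z + m*(4*z^2 - 24*z) - 40*z^2 - 160*z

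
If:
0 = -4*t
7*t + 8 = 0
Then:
No Solution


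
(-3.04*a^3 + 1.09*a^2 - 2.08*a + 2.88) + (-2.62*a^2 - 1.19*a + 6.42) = -3.04*a^3 - 1.53*a^2 - 3.27*a + 9.3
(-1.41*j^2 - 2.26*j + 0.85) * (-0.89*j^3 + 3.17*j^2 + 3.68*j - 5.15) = 1.2549*j^5 - 2.4583*j^4 - 13.1095*j^3 + 1.6392*j^2 + 14.767*j - 4.3775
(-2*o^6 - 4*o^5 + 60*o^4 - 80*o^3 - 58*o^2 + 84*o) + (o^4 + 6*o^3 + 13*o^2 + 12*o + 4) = -2*o^6 - 4*o^5 + 61*o^4 - 74*o^3 - 45*o^2 + 96*o + 4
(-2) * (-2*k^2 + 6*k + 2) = 4*k^2 - 12*k - 4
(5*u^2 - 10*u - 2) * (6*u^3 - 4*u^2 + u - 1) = 30*u^5 - 80*u^4 + 33*u^3 - 7*u^2 + 8*u + 2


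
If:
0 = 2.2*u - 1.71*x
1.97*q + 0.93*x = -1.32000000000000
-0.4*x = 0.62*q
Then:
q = -2.50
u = 3.01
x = 3.87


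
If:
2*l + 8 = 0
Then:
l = -4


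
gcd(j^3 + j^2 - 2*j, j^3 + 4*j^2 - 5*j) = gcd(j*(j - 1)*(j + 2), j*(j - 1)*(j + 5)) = j^2 - j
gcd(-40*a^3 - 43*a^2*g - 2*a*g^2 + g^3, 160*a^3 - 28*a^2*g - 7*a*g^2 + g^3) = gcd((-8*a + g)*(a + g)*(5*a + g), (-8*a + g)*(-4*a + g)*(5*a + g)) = 40*a^2 + 3*a*g - g^2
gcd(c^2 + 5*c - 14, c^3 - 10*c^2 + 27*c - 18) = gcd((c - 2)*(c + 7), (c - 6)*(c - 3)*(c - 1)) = 1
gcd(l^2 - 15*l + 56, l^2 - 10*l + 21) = l - 7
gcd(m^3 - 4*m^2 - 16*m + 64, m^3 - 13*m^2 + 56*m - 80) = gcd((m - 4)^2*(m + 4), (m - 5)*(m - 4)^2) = m^2 - 8*m + 16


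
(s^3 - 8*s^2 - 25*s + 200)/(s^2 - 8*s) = s - 25/s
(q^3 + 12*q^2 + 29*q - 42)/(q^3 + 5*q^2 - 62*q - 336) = (q - 1)/(q - 8)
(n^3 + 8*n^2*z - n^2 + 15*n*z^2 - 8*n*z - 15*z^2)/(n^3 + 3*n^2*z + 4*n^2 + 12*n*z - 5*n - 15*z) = (n + 5*z)/(n + 5)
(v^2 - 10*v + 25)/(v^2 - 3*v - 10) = (v - 5)/(v + 2)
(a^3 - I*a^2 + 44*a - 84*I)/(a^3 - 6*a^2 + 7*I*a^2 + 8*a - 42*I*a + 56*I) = (a^2 - 8*I*a - 12)/(a^2 - 6*a + 8)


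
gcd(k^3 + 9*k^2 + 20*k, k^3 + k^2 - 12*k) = k^2 + 4*k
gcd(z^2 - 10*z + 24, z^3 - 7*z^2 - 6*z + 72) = z^2 - 10*z + 24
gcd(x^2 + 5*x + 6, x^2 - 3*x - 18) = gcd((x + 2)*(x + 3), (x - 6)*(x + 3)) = x + 3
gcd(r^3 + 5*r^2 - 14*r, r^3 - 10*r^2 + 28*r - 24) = r - 2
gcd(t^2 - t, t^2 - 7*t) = t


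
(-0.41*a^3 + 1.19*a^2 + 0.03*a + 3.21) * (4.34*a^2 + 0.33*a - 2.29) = -1.7794*a^5 + 5.0293*a^4 + 1.4618*a^3 + 11.2162*a^2 + 0.9906*a - 7.3509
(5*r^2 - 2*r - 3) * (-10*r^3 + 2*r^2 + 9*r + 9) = -50*r^5 + 30*r^4 + 71*r^3 + 21*r^2 - 45*r - 27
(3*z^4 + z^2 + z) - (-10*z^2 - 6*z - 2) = 3*z^4 + 11*z^2 + 7*z + 2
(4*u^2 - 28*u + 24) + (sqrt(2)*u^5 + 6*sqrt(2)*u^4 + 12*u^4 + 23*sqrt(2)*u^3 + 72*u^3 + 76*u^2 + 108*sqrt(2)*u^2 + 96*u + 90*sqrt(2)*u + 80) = sqrt(2)*u^5 + 6*sqrt(2)*u^4 + 12*u^4 + 23*sqrt(2)*u^3 + 72*u^3 + 80*u^2 + 108*sqrt(2)*u^2 + 68*u + 90*sqrt(2)*u + 104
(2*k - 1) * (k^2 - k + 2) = 2*k^3 - 3*k^2 + 5*k - 2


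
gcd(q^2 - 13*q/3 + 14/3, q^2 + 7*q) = 1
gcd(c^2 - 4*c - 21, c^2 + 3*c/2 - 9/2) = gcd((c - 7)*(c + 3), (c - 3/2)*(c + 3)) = c + 3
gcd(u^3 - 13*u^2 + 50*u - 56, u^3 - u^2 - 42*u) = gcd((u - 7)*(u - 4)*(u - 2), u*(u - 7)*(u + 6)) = u - 7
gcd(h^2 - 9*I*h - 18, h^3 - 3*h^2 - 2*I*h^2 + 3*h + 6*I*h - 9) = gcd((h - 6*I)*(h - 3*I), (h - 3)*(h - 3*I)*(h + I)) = h - 3*I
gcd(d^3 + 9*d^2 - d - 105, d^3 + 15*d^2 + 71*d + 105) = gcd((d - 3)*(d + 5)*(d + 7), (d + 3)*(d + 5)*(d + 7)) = d^2 + 12*d + 35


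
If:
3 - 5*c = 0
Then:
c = 3/5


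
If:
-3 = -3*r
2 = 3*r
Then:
No Solution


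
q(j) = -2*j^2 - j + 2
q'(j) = -4*j - 1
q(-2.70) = -9.88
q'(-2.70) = 9.80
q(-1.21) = 0.28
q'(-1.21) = 3.84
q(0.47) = 1.09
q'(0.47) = -2.88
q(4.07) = -35.20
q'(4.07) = -17.28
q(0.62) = 0.61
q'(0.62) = -3.48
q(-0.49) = 2.01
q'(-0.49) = 0.96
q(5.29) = -59.26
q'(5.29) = -22.16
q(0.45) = 1.14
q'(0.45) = -2.80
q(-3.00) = -13.00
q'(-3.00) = 11.00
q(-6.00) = -64.00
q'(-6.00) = 23.00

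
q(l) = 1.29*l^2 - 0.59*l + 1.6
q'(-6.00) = -16.07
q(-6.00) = 51.58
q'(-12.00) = -31.55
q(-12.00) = 194.44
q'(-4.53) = -12.28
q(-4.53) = 30.74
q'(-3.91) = -10.68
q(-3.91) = 23.63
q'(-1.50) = -4.46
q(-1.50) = 5.39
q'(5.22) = 12.88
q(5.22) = 33.67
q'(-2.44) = -6.89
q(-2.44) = 10.72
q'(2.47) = 5.78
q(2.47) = 8.01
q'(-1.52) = -4.51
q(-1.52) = 5.48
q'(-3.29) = -9.08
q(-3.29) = 17.50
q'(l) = 2.58*l - 0.59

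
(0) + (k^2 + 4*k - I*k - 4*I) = k^2 + 4*k - I*k - 4*I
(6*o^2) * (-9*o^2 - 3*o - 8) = -54*o^4 - 18*o^3 - 48*o^2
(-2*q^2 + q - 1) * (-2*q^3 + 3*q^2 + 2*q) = 4*q^5 - 8*q^4 + q^3 - q^2 - 2*q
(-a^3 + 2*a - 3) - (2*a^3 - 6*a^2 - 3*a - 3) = -3*a^3 + 6*a^2 + 5*a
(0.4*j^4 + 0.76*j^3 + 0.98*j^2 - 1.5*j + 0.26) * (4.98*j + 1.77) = 1.992*j^5 + 4.4928*j^4 + 6.2256*j^3 - 5.7354*j^2 - 1.3602*j + 0.4602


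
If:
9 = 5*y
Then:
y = 9/5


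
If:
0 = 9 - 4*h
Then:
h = 9/4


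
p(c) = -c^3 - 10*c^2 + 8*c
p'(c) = -3*c^2 - 20*c + 8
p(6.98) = -771.43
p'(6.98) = -277.76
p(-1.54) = -32.38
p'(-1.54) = 31.69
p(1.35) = -9.89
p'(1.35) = -24.47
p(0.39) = 1.54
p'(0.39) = -0.26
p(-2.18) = -54.60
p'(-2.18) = 37.34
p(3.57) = -144.39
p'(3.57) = -101.63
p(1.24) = -7.36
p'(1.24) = -21.41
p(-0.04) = -0.34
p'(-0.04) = 8.80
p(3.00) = -93.00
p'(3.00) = -79.00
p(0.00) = 0.00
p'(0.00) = 8.00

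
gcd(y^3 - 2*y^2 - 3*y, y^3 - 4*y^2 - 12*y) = y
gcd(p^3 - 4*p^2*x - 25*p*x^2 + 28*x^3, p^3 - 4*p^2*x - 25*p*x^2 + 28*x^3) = p^3 - 4*p^2*x - 25*p*x^2 + 28*x^3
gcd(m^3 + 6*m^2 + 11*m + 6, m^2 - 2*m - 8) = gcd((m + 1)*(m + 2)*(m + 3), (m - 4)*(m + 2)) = m + 2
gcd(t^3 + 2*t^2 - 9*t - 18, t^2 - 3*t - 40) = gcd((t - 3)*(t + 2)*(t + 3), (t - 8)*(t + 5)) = 1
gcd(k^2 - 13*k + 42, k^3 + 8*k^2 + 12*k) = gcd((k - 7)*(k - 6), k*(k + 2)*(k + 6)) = 1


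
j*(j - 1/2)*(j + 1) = j^3 + j^2/2 - j/2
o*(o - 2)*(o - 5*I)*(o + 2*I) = o^4 - 2*o^3 - 3*I*o^3 + 10*o^2 + 6*I*o^2 - 20*o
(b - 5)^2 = b^2 - 10*b + 25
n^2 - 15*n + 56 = (n - 8)*(n - 7)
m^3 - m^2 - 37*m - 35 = (m - 7)*(m + 1)*(m + 5)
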